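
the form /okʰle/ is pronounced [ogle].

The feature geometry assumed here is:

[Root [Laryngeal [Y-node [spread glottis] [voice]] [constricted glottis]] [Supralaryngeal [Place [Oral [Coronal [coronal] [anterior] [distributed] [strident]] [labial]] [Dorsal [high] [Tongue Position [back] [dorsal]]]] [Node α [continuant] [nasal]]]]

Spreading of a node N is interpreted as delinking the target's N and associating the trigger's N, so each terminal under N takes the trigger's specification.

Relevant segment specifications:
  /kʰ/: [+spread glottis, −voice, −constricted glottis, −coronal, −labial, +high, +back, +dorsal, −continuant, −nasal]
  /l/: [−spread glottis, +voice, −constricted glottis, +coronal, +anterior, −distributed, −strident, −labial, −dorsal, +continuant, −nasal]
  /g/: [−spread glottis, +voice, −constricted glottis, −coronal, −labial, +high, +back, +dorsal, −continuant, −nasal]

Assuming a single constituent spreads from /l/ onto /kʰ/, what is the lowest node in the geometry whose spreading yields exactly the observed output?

Feature comparison: [voice], [spread glottis] differ between /kʰ/ and [g]; the remaining terminals match.
In this geometry the lowest node dominating all of them is Y-node: every daughter of Y-node dominates only a proper subset, so no lower node suffices.
If Y-node spreads, every terminal under it takes /l/'s value, producing [g] as observed.
Features on which the two segments disagree outside Y-node, such as [dorsal], [coronal], are unchanged — nothing dominating them spread, and Y-node is the minimal sufficient constituent.

Y-node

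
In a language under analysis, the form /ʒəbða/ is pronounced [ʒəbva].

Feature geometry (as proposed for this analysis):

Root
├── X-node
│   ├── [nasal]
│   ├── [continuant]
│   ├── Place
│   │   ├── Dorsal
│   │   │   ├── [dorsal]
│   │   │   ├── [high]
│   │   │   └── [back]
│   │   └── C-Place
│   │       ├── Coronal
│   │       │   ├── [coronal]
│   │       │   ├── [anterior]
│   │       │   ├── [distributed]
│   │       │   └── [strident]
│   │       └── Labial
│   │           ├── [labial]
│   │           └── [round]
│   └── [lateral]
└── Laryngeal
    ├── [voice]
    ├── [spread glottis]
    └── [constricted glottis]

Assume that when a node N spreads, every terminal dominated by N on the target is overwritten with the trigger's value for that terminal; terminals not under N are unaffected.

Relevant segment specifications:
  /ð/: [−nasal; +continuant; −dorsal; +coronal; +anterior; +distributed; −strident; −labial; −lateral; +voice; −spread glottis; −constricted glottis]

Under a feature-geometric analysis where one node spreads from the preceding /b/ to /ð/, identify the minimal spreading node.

Comparing /ð/ with its surface form [v], the features that change are [labial], [round], [coronal], [anterior], [distributed], [strident].
The smallest constituent containing every changed terminal is C-Place — each of its daughters lacks at least one of the affected features.
Delinking /ð/'s C-Place and associating /b/'s C-Place gives precisely the feature bundle of [v].
[continuant] stays as in /ð/ although /b/ differs there, so no node dominating it spread; among the remaining candidates C-Place is the lowest that derives the output.

C-Place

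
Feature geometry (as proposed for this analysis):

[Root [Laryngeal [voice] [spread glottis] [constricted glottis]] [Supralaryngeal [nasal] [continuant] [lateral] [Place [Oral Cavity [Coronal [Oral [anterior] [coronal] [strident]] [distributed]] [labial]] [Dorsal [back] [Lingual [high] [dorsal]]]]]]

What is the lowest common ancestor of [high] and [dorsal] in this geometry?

Lingual

[high]: Root / Supralaryngeal / Place / Dorsal / Lingual / [high].
[dorsal]: Root / Supralaryngeal / Place / Dorsal / Lingual / [dorsal].
These paths first converge at Lingual; no daughter of Lingual dominates all 2 features, so Lingual is the minimal constituent.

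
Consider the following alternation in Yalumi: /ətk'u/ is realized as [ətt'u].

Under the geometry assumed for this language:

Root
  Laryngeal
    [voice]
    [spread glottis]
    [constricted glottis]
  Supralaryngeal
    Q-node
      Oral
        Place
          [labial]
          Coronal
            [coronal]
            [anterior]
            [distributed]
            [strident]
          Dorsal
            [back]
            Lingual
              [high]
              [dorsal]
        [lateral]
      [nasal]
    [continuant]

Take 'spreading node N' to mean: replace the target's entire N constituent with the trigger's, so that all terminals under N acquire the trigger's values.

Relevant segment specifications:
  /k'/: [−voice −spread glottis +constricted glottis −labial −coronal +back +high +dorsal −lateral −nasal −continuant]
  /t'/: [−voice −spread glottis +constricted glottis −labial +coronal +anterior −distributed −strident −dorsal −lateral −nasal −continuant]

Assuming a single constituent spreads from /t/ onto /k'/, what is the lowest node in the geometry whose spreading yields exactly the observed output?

Comparing /k'/ with its surface form [t'], the features that change are [coronal], [anterior], [distributed], [strident], [dorsal], [high], [back].
Tracing each changed feature up the tree, the paths first meet at Place; any lower node misses at least one of them.
Delinking /k'/'s Place and associating /t/'s Place gives precisely the feature bundle of [t'].
[constricted glottis], a feature on which the two segments disagree outside Place, is unchanged — nothing dominating it spread, and Place is the minimal sufficient constituent.

Place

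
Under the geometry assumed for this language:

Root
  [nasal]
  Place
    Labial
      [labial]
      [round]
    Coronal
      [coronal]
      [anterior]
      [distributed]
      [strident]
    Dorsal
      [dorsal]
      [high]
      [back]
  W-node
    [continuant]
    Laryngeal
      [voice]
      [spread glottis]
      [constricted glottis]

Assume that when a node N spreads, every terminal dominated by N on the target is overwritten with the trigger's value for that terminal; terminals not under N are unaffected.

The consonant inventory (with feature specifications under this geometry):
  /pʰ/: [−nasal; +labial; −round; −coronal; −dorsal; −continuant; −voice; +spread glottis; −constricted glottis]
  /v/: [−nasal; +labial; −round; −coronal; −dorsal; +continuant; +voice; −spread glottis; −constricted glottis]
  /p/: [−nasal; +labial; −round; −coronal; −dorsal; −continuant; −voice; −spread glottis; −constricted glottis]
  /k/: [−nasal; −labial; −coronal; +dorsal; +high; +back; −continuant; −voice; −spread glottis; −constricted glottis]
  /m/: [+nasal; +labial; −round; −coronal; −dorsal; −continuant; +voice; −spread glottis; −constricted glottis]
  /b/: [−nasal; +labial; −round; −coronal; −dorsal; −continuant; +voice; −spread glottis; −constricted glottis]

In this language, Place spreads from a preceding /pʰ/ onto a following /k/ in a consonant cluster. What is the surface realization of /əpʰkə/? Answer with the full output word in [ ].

[əpʰpə]

Place immediately or transitively dominates [labial], [round], [coronal], [anterior], [distributed], [strident], [dorsal], [high], [back].
Spreading Place from /pʰ/ onto /k/ replaces those values with /pʰ/'s: [+labial], [−round], [−coronal], [−dorsal]. Features outside Place ([nasal], [continuant], [voice], …) stay as in /k/.
This feature bundle is that of [p], so /əpʰkə/ surfaces as [əpʰpə].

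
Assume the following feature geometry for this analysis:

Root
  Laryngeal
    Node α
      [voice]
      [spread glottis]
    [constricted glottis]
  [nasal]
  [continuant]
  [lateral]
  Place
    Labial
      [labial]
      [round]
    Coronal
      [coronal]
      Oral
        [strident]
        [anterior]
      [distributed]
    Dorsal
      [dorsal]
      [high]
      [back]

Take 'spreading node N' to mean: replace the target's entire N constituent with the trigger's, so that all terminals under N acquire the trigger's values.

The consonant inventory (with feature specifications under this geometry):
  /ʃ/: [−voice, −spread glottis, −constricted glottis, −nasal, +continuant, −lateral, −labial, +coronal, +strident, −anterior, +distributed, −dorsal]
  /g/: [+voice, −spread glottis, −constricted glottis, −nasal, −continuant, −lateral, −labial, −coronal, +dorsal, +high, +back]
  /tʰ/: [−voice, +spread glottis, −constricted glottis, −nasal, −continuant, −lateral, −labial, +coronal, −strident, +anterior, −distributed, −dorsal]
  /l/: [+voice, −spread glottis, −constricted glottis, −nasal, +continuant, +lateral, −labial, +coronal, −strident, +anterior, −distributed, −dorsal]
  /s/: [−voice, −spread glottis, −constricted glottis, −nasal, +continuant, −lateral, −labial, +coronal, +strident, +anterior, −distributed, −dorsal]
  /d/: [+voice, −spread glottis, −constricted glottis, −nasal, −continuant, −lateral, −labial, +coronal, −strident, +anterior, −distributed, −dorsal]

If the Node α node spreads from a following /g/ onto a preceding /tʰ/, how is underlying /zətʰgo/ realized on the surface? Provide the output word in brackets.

[zədgo]

Node α immediately or transitively dominates [voice], [spread glottis].
Spreading Node α from /g/ onto /tʰ/ replaces those values with /g/'s: [+voice], [−spread glottis]. Features outside Node α ([constricted glottis], [nasal], [continuant], …) stay as in /tʰ/.
This feature bundle is that of [d], so /zətʰgo/ surfaces as [zədgo].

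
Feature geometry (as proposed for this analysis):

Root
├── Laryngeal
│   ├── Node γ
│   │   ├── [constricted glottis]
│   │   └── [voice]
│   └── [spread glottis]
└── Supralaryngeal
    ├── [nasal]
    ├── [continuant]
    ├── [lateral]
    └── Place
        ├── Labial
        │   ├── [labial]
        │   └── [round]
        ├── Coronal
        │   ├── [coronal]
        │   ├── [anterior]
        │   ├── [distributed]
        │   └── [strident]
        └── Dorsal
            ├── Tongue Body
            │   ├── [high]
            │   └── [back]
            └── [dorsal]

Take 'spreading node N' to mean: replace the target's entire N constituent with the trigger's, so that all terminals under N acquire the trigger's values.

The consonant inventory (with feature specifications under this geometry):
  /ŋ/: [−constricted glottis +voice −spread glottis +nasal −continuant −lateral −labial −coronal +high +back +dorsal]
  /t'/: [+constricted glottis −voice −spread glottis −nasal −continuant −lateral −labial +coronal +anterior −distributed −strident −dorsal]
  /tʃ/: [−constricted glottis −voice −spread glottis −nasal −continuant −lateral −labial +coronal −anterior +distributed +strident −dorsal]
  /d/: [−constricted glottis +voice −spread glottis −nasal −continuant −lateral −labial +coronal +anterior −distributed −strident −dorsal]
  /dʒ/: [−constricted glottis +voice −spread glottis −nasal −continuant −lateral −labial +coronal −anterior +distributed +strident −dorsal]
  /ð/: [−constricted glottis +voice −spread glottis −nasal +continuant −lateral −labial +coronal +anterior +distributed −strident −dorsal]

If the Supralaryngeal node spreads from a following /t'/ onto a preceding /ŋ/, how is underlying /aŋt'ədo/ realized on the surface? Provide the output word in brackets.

[adt'ədo]

Terminals under Supralaryngeal in this geometry: [nasal], [continuant], [lateral], [labial], [round], [coronal], [anterior], [distributed], [strident], [high], [back], [dorsal].
After delinking /ŋ/'s Supralaryngeal and linking /t'/'s, the affected terminals become [−nasal], [−continuant], [−lateral], [−labial], [+coronal], [+anterior], [−distributed], [−strident], [−dorsal]; [constricted glottis], [voice], [spread glottis] (outside Supralaryngeal) are retained from /ŋ/.
Among the inventory, only /d/ has exactly this specification, giving the surface form [adt'ədo].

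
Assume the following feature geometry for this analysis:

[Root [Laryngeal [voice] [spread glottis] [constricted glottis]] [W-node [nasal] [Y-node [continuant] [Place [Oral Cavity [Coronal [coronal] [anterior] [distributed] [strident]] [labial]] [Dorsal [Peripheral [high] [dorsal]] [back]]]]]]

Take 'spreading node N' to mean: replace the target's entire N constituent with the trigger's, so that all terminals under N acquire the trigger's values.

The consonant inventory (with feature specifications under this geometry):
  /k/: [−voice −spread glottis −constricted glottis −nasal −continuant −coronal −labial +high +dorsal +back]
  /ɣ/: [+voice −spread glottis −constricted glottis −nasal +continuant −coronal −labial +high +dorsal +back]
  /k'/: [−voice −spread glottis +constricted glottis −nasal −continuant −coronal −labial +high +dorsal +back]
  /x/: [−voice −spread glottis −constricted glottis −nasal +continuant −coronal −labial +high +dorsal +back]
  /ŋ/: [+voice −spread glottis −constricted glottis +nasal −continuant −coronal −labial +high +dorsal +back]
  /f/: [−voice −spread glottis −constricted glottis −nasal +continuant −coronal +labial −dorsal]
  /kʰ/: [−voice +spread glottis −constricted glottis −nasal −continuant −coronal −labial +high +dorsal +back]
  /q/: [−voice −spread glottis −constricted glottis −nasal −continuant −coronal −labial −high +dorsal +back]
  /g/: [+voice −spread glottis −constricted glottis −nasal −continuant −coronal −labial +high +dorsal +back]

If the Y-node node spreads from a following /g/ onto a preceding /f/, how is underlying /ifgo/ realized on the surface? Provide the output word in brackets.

The Y-node node dominates the terminals [continuant], [coronal], [anterior], [distributed], [strident], [labial], [high], [dorsal], [back].
The target acquires /g/'s values for everything under Y-node — [−continuant], [−coronal], [−labial], [+high], [+dorsal], [+back] — while keeping its own [voice], [spread glottis], [constricted glottis], ….
The resulting bundle matches /k/ in the inventory; substituting it for /f/ gives [ikgo].

[ikgo]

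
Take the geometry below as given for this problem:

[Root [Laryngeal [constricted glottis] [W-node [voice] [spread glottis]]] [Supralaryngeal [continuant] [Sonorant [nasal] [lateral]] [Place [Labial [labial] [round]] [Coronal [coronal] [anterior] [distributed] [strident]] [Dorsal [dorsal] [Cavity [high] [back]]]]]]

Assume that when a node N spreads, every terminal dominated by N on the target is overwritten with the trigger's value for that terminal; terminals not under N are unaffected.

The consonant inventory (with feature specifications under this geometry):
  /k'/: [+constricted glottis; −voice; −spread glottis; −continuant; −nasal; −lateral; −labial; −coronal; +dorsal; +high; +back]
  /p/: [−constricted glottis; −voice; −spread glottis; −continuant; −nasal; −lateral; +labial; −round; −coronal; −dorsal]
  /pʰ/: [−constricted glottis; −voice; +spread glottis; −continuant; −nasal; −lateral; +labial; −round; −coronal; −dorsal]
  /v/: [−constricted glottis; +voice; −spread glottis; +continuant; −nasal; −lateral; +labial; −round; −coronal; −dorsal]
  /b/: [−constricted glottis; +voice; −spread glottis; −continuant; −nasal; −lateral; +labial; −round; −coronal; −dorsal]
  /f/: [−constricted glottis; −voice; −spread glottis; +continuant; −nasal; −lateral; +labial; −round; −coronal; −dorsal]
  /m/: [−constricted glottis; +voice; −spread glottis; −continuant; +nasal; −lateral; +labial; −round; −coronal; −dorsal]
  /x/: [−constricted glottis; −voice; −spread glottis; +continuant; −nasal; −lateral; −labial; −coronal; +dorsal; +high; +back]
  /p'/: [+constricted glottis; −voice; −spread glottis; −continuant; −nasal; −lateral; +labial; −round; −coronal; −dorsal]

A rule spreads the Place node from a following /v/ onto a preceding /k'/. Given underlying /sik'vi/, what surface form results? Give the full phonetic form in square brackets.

Terminals under Place in this geometry: [labial], [round], [coronal], [anterior], [distributed], [strident], [dorsal], [high], [back].
The target acquires /v/'s values for everything under Place — [+labial], [−round], [−coronal], [−dorsal] — while keeping its own [constricted glottis], [voice], [spread glottis], ….
This feature bundle is that of [p'], so /sik'vi/ surfaces as [sip'vi].

[sip'vi]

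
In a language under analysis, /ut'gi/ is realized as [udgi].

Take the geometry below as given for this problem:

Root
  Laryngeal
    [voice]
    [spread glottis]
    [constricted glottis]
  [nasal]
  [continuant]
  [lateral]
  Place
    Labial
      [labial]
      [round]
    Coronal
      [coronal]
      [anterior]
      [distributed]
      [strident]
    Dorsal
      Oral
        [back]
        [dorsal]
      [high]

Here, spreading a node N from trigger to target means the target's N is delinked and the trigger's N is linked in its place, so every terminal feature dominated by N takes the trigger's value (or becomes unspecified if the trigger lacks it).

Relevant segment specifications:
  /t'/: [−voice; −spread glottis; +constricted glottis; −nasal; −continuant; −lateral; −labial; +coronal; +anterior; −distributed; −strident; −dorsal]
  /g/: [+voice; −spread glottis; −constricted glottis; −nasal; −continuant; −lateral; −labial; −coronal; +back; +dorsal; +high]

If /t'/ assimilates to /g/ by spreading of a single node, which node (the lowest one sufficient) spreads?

Laryngeal

The alternation /t'/ → [d] changes [voice], [constricted glottis] and nothing else.
The smallest constituent containing every changed terminal is Laryngeal — each of its daughters lacks at least one of the affected features.
If Laryngeal spreads, every terminal under it takes /g/'s value, producing [d] as observed.
[coronal], [dorsal] — on which /g/ differs from /t'/ — are unchanged, so Root cannot have spread; the constituent is no larger than Laryngeal.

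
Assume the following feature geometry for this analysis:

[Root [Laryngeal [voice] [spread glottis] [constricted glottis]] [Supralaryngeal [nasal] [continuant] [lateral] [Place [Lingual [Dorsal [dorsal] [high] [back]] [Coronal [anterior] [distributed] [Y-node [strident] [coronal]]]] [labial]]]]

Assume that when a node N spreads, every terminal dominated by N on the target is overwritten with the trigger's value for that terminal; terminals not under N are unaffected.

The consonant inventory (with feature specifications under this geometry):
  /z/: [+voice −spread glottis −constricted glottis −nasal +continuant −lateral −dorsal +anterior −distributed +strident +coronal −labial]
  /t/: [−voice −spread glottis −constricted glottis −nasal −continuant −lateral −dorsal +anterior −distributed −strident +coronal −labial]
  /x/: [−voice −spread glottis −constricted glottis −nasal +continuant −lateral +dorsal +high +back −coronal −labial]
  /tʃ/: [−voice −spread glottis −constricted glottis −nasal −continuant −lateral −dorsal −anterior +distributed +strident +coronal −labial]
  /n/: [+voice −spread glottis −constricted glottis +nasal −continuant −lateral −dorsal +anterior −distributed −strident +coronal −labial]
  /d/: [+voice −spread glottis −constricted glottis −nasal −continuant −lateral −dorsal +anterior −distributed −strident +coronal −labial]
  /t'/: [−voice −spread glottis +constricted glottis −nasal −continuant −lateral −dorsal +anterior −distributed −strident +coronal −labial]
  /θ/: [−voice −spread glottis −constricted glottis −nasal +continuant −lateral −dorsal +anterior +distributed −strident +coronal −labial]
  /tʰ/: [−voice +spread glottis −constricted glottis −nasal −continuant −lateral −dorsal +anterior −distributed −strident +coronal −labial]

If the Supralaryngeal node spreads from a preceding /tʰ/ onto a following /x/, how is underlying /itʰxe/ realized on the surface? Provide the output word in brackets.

[itʰte]

Terminals under Supralaryngeal in this geometry: [nasal], [continuant], [lateral], [dorsal], [high], [back], [anterior], [distributed], [strident], [coronal], [labial].
The target acquires /tʰ/'s values for everything under Supralaryngeal — [−nasal], [−continuant], [−lateral], [−dorsal], [+anterior], [−distributed], [−strident], [+coronal], [−labial] — while keeping its own [voice], [spread glottis], [constricted glottis].
This feature bundle is that of [t], so /itʰxe/ surfaces as [itʰte].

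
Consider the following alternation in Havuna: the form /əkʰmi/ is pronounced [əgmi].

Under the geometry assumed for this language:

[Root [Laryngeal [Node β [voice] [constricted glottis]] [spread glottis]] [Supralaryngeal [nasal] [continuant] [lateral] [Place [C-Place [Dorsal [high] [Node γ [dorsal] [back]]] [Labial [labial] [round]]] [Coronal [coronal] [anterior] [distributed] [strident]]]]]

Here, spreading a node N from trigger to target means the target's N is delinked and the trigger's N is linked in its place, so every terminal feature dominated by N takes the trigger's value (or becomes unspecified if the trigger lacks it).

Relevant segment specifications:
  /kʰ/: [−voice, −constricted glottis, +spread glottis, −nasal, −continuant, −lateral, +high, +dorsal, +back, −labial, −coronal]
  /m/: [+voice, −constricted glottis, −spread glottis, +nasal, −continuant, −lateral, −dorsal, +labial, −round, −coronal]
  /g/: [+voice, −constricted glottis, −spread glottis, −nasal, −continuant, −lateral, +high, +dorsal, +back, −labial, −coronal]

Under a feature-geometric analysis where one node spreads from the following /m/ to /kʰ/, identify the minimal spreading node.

Feature comparison: [voice], [spread glottis] differ between /kʰ/ and [g]; the remaining terminals match.
The smallest constituent containing every changed terminal is Laryngeal — each of its daughters lacks at least one of the affected features.
Spreading Laryngeal from /m/ overwrites each of those terminals with /m/'s values, yielding exactly [g].
Since [dorsal], [labial] are preserved even though /m/ disagrees there, no node above Laryngeal spread.

Laryngeal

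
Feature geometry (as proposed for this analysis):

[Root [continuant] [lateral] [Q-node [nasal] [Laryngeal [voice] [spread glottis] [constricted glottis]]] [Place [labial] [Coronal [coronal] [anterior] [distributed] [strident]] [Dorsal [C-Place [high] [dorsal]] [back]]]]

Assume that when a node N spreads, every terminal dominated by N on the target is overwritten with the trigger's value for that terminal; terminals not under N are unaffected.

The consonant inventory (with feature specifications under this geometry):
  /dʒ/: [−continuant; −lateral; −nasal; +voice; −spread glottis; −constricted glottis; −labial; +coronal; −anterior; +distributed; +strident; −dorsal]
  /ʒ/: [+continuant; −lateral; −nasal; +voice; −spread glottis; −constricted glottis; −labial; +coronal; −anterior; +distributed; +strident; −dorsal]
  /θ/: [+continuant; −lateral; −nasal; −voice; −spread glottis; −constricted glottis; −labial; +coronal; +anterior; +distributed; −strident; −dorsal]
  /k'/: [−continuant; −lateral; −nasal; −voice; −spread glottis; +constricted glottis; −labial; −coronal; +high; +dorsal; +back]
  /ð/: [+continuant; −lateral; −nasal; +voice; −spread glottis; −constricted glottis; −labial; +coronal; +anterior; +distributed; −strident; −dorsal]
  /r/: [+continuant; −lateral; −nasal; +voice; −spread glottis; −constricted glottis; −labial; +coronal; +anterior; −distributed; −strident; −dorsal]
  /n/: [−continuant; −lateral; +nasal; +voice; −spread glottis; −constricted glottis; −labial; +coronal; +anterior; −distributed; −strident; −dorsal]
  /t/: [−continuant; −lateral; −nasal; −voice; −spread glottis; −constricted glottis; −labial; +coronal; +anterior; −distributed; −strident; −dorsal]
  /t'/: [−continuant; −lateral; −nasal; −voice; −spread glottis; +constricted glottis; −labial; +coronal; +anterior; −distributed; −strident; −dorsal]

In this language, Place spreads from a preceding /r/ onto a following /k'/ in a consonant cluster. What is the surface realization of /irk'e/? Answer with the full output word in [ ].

[irt'e]

The Place node dominates the terminals [labial], [coronal], [anterior], [distributed], [strident], [high], [dorsal], [back].
The target acquires /r/'s values for everything under Place — [−labial], [+coronal], [+anterior], [−distributed], [−strident], [−dorsal] — while keeping its own [continuant], [lateral], [nasal], ….
The resulting bundle matches /t'/ in the inventory; substituting it for /k'/ gives [irt'e].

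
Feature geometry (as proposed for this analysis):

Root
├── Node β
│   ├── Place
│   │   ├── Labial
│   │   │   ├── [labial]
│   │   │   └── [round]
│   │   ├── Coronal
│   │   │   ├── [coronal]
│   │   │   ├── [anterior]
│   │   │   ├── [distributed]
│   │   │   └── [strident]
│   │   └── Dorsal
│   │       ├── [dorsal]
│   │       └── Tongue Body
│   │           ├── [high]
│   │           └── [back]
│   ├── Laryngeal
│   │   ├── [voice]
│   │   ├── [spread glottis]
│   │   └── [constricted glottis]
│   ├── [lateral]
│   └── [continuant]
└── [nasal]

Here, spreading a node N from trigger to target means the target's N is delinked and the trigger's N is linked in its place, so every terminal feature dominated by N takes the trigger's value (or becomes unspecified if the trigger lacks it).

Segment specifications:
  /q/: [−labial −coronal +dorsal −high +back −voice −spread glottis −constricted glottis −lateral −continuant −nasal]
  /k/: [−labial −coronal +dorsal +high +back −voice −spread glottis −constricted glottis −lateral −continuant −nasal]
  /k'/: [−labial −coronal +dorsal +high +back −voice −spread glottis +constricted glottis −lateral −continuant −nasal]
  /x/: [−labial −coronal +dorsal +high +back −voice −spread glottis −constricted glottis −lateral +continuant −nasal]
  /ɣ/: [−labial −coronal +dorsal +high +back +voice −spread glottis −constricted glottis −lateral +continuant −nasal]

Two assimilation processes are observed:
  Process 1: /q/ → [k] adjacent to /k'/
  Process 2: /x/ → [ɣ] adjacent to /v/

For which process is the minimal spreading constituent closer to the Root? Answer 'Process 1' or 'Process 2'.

Process 2

Process 1: the feature that changes is [high]; the minimal node is [high] (depth 5).
Process 2: the feature that changes is [voice]; the minimal node is [voice] (depth 3).
Depth 3 < depth 5; Process 2 involves the structurally higher constituent [voice].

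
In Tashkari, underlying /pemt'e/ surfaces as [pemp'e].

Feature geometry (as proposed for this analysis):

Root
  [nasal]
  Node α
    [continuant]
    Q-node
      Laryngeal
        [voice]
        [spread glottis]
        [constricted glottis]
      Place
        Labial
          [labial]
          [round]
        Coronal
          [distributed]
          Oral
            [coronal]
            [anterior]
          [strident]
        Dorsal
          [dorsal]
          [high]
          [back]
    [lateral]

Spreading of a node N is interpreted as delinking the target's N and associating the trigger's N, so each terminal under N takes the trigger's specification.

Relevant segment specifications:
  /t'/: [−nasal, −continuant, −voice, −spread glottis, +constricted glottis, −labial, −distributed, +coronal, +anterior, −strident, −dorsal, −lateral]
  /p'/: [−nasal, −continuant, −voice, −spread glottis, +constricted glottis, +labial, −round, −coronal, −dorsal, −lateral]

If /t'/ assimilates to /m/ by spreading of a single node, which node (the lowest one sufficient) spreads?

Place

/t'/ and [p'] differ in [labial], [round], [coronal], [anterior], [distributed], [strident]; every other specified feature is identical.
These terminals are all dominated by Place, and no proper subconstituent of Place covers them all; Place is their lowest common ancestor.
Spreading Place from /m/ overwrites each of those terminals with /m/'s values, yielding exactly [p'].
Had Q-node or a higher node spread, [voice], [constricted glottis] would have taken /m/'s values; they stay as in /t'/, confirming the spreading constituent is exactly Place.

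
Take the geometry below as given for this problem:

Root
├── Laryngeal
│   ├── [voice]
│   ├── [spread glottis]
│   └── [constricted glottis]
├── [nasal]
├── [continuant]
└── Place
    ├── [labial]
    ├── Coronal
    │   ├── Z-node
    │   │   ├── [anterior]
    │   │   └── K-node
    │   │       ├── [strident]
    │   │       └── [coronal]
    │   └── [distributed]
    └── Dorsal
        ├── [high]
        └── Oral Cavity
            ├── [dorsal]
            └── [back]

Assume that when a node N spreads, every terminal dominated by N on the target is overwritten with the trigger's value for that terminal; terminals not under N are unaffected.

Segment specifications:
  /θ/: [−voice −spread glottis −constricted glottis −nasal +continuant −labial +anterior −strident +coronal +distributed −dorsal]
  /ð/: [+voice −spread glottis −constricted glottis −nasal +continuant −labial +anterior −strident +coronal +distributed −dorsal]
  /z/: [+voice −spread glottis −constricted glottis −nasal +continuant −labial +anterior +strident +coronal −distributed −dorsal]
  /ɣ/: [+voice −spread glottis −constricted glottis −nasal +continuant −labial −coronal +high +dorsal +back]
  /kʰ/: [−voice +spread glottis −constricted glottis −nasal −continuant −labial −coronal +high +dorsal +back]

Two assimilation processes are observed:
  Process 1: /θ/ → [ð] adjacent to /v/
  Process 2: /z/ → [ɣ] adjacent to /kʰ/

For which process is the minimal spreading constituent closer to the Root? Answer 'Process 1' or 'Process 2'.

In Process 1, [voice] changes, so the minimal spreading node is [voice] at depth 2.
In Process 2, [coronal], [anterior], [distributed], [strident], [dorsal], [high], [back] change, so the minimal spreading node is Place at depth 1.
Place (depth 1) sits above [voice] (depth 2), making Process 2 the one with the higher spreading node.

Process 2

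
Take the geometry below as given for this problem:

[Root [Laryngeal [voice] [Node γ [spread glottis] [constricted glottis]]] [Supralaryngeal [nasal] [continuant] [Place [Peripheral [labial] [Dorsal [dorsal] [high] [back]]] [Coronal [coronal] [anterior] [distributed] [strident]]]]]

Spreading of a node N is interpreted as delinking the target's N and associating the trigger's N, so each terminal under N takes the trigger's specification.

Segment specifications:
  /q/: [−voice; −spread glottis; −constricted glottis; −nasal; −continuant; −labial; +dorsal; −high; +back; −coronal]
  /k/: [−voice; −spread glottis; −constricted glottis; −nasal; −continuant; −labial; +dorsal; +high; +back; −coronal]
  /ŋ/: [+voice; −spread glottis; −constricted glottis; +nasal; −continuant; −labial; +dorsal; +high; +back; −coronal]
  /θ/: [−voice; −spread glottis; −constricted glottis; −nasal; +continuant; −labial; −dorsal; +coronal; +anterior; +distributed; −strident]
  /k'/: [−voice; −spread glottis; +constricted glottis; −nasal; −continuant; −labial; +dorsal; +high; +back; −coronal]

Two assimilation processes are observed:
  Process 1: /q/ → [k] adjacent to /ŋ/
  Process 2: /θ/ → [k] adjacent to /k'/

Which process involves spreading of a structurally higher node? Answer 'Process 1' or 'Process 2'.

Process 2

In Process 1, [high] changes, so the minimal spreading node is [high] at depth 5.
Process 2: the features that change are [continuant], [coronal], [anterior], [distributed], [strident], [dorsal], [high], [back]; the minimal node is Supralaryngeal (depth 1).
Supralaryngeal is closer to Root than [high], so Process 2 spreads the higher node.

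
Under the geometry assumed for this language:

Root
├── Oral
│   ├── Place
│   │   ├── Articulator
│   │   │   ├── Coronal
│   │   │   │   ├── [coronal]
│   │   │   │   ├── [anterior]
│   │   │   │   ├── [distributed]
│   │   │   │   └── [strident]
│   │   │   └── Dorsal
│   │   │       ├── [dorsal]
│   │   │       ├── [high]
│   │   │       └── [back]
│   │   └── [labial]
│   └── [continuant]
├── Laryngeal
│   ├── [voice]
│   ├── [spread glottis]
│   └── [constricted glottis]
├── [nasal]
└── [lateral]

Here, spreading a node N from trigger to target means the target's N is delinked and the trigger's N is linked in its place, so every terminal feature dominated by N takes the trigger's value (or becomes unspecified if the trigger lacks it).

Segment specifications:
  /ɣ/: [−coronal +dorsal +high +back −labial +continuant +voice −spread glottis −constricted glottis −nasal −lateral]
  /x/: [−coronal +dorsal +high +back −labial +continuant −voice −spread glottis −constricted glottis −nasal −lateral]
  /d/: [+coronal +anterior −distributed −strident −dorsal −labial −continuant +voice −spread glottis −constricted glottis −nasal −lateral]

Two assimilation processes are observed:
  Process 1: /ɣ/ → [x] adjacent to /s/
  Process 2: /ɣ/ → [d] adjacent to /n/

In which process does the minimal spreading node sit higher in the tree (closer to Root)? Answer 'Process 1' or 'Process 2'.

In Process 1, [voice] changes, so the minimal spreading node is [voice] at depth 2.
In Process 2, [continuant], [coronal], [anterior], [distributed], [strident], [dorsal], [high], [back] change, so the minimal spreading node is Oral at depth 1.
Depth 1 < depth 2; Process 2 involves the structurally higher constituent Oral.

Process 2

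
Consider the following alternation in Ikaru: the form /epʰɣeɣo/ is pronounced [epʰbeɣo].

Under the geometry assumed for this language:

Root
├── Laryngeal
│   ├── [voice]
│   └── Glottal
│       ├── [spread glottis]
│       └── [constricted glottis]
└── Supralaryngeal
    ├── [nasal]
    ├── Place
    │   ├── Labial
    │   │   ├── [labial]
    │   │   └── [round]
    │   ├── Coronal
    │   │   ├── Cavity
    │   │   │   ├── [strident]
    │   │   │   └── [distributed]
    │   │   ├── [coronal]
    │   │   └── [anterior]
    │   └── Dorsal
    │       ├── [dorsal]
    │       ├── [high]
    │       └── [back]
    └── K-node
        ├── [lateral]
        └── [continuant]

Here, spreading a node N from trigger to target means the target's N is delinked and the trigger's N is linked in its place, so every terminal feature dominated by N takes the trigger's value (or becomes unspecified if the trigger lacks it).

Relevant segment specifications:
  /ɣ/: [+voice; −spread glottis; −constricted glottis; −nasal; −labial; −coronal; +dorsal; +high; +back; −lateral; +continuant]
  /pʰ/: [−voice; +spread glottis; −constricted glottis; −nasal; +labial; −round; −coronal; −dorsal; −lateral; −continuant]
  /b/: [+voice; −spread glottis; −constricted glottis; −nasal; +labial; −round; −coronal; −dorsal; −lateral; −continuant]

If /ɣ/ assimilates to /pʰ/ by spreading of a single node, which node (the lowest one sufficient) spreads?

/ɣ/ and [b] differ in [continuant], [labial], [round], [dorsal], [high], [back]; every other specified feature is identical.
The smallest constituent containing every changed terminal is Supralaryngeal — each of its daughters lacks at least one of the affected features.
If Supralaryngeal spreads, every terminal under it takes /pʰ/'s value, producing [b] as observed.
[spread glottis], [voice] — on which /pʰ/ differs from /ɣ/ — are unchanged, so Root cannot have spread; the constituent is no larger than Supralaryngeal.

Supralaryngeal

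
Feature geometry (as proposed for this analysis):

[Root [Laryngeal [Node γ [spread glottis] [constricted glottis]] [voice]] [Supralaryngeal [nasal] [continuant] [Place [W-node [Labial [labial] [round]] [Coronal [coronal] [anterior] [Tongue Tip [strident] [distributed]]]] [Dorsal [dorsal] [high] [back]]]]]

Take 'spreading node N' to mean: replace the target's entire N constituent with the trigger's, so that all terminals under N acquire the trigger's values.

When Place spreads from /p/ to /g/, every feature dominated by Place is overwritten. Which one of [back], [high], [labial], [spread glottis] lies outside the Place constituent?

[spread glottis]

Under this geometry, Place contains [labial], [round], [coronal], [anterior], [strident], [distributed], [dorsal], [high], [back].
Spreading Place replaces [labial], [back], [high] with the trigger's values, since each sits inside the Place constituent.
[spread glottis] is not within the Place subtree (it hangs from Node γ), so /g/'s [spread glottis] value survives.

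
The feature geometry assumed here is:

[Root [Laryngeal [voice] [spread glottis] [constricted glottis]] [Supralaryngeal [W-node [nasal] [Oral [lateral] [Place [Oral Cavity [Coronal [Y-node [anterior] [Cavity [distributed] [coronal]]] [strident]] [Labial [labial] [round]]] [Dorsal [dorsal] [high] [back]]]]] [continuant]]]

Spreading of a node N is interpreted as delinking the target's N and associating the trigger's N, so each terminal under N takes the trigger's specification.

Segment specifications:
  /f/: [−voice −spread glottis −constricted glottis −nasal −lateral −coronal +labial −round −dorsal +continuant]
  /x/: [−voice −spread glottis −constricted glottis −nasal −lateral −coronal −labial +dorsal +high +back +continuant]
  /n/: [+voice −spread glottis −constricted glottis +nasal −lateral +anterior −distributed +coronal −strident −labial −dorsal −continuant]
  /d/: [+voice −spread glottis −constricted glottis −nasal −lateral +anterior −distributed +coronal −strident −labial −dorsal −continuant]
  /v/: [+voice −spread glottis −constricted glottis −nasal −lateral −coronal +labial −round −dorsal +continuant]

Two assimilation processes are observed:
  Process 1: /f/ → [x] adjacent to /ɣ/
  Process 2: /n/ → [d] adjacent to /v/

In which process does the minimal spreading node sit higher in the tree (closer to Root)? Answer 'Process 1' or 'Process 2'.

Process 2

Process 1 alters [labial], [round], [dorsal], [high], [back]; the lowest common ancestor is Place (depth 4 from Root).
Process 2 alters [nasal]; the lowest dominating node is [nasal] (depth 3 from Root).
[nasal] (depth 3) sits above Place (depth 4), making Process 2 the one with the higher spreading node.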